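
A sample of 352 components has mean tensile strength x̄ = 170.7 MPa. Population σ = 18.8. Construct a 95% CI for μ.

CI = x̄ ± z*(σ/√n) = 170.7 ± 1.96(18.8/√352) = 170.7 ± 1.96 = (168.74, 172.66)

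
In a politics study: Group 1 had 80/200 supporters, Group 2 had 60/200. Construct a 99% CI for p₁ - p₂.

p̂₁ = 0.4, p̂₂ = 0.3. Difference = 0.1. CI = (-0.022, 0.222)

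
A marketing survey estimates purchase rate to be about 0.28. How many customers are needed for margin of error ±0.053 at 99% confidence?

n = z²p(1-p)/E² = 2.576²×0.28×0.72/0.053² = 476.2 → n = 477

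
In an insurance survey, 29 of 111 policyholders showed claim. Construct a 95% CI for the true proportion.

p̂ = 0.261. CI = p̂ ± z*√(p̂(1-p̂)/n) = (0.18, 0.343)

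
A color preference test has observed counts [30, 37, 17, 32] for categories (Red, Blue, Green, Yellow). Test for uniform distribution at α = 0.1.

Expected = 29 each. χ² = Σ(O-E)²/E = 7.517. df = 3, critical value = 6.251. Reject H₀.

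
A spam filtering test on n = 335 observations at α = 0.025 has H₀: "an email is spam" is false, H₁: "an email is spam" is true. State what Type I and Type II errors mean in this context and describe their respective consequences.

Type I (false positive): concluding that an email is spam when it is not — a legitimate email is sent to the spam folder and the user misses it. Type II (false negative): failing to conclude that an email is spam when it is — a spam email lands in the inbox. Which is costlier depends on domain priorities and is a judgement call rather than a statistical fact.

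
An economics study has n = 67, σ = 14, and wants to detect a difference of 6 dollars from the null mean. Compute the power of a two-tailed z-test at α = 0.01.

SE = σ/√n = 14/√67 = 1.71. Non-centrality λ = d/SE = 6/1.71 = 3.508. Power ≈ Φ(λ - z_{α/2}) = Φ(3.508 - 2.576) = Φ(0.932) = 0.824.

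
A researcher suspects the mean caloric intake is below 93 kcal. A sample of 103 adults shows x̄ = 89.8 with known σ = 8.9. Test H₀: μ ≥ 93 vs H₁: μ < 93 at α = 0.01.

z = -3.649. Critical value: -2.33. Reject H₀.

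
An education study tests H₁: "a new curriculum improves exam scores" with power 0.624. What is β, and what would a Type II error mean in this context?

β = 1 - power = 1 - 0.624 = 0.376. A Type II error is failing to reject H₀ when H₀ is false (false negative) — here, failing to conclude that a new curriculum improves exam scores when in fact it is true. Consequence: keeping the old curriculum when the new one would have helped students.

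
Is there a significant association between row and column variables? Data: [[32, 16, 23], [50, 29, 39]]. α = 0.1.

χ² = 0.158. df = 2, critical = 4.605. Fail to reject H₀. No evidence of dependence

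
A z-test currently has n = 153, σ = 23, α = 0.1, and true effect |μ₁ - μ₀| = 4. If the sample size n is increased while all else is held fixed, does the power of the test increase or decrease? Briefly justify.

Power increases: a larger n shrinks the standard error σ/√n, moving the sampling distribution under H₁ further from the critical value.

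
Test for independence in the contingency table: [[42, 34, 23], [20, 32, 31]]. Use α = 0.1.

χ² = 7.705. df = 2, critical = 4.605. Reject H₀. Variables are dependent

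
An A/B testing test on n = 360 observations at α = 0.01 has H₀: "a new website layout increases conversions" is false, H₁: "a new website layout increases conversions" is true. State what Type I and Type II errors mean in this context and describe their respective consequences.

Type I (false positive): concluding that a new website layout increases conversions when it is not — rolling out a layout that doesn't actually help — wasted engineering effort. Type II (false negative): failing to conclude that a new website layout increases conversions when it is — discarding a layout that would have improved conversions — lost revenue. Which is costlier depends on domain priorities and is a judgement call rather than a statistical fact.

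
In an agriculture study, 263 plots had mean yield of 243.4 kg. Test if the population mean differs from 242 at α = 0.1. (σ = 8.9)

z = (x̄ - μ₀)/(σ/√n) = (243.4 - 242)/(8.9/√263) = 2.551. Critical value: ±1.645. Since |2.551| > 1.645, Reject H₀.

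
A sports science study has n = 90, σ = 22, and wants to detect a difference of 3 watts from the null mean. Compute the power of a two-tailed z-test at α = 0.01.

SE = σ/√n = 22/√90 = 2.319. Non-centrality λ = d/SE = 3/2.319 = 1.294. Power ≈ Φ(λ - z_{α/2}) = Φ(1.294 - 2.576) = Φ(-1.282) = 0.1.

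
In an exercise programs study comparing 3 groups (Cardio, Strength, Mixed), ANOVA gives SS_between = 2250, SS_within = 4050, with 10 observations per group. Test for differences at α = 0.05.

df_between = 2, df_within = 27. F = MS_between/MS_within = 1125.0/150.0 = 7.5. F_crit ≈ 3.354. Reject H₀. At least one mean differs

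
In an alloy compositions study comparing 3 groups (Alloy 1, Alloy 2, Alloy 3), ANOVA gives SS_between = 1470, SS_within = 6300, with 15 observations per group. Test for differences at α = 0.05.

df_between = 2, df_within = 42. F = MS_between/MS_within = 735.0/150.0 = 4.9. F_crit ≈ 3.22. Reject H₀. At least one mean differs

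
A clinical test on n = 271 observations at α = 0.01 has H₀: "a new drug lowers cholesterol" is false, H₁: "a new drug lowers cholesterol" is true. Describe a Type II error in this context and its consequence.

Type II error: failing to reject H₀ when it is false — concluding that a new drug lowers cholesterol is not supported when in fact it is. Consequence: shelving an effective drug — patients miss out on a treatment that would have helped.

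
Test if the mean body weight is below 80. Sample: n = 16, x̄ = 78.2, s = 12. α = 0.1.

t = (78.2 - 80)/(12/√16) = -0.6, df = 15. Critical t = -1.341. Fail to reject H₀.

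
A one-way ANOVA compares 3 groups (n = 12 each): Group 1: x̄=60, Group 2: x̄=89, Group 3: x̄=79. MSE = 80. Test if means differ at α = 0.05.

Grand mean = 76.0. SS_between = 5208.0, MS_between = 2604.0. F = 32.55, F_crit ≈ 3.285. Reject H₀.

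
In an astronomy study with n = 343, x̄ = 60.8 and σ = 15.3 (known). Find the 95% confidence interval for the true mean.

CI = x̄ ± z*(σ/√n) = 60.8 ± 1.96(15.3/√343) = 60.8 ± 1.62 = (59.18, 62.42)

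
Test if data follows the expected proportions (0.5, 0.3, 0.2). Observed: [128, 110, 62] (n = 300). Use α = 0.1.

Expected: [150.0, 90.0, 60.0]. χ² = 7.738. df = 2, critical = 4.605. Reject H₀.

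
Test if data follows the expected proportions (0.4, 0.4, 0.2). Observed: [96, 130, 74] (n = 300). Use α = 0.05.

Expected: [120.0, 120.0, 60.0]. χ² = 8.9. df = 2, critical = 5.991. Reject H₀.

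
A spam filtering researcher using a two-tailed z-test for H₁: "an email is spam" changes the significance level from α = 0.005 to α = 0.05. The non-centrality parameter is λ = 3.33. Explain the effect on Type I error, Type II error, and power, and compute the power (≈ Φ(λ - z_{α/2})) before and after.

Increasing α from 0.005 to 0.05:
• Type I error rate increases (α is the Type I rate by definition).
• Critical value moves from z_{α/2} = 2.807 to 1.96, so power = Φ(λ - z_{α/2}) goes from Φ(3.33 - 2.807) = 0.7 to Φ(3.33 - 1.96) = 0.915.
• Type II error rate β = 1 - power therefore decreases (0.3 → 0.085).
Appropriate when false negatives are costly — here, a spam email lands in the inbox.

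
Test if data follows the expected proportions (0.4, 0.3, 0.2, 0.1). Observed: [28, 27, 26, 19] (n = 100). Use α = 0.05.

Expected: [40.0, 30.0, 20.0, 10.0]. χ² = 13.8. df = 3, critical = 7.815. Reject H₀.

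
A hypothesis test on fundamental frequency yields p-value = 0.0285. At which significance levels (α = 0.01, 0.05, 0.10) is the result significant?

p = 0.0285. Significant at: α = 0.05, 0.1.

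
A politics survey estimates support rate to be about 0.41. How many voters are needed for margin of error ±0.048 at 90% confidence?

n = z²p(1-p)/E² = 1.645²×0.41×0.59/0.048² = 284.1 → n = 285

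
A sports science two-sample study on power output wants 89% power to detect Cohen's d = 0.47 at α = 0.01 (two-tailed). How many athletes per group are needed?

z_{α/2} = 2.576, z_β = Φ⁻¹(0.89) = 1.227. For small effect (d = 0.47): n per group = 2(z_{α/2} + z_β)²/d² = 2(2.576 + 1.227)²/0.47² = 130.9 → 131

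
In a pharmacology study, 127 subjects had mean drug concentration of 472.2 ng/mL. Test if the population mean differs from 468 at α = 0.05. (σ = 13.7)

z = (x̄ - μ₀)/(σ/√n) = (472.2 - 468)/(13.7/√127) = 3.455. Critical value: ±1.96. Since |3.455| > 1.96, Reject H₀.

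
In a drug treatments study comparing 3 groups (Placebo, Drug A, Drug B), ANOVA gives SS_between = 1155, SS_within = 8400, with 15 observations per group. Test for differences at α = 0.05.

df_between = 2, df_within = 42. F = MS_between/MS_within = 577.5/200.0 = 2.888. F_crit ≈ 3.22. Fail to reject H₀.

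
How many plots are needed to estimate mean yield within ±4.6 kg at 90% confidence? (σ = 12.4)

n = (z*σ/E)² = (1.645×12.4/4.6)² = 19.7 → n = 20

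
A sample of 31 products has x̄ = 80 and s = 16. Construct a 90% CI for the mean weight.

CI = x̄ ± t*(s/√n) = 80 ± 1.697(16/√31) = (75.12, 84.88)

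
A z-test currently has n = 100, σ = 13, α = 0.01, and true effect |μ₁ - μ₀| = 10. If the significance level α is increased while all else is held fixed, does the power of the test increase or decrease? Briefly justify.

Power increases: a larger α lowers the critical value, so more of the H₁ sampling distribution falls in the rejection region.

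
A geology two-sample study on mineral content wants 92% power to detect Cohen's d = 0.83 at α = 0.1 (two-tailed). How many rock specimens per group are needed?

z_{α/2} = 1.645, z_β = Φ⁻¹(0.92) = 1.405. For large effect (d = 0.83): n per group = 2(z_{α/2} + z_β)²/d² = 2(1.645 + 1.405)²/0.83² = 27.01 → 28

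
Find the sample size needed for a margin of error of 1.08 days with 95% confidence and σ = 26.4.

n = (z*σ/E)² = (1.96×26.4/1.08)² = 2295.5 → n = 2296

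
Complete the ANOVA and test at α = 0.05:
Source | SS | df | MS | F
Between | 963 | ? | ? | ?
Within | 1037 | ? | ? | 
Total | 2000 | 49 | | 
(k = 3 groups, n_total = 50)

df_between = 2, df_within = 47. MS_between = 481.5, MS_within = 22.06. F = 21.823, F_crit ≈ 3.195. Reject H₀.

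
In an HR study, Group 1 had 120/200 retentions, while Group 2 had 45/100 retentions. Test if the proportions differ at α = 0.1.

p̂₁ = 0.6, p̂₂ = 0.45, pooled p̂ = 0.55. z = 2.462. Critical: ±1.645. Reject H₀.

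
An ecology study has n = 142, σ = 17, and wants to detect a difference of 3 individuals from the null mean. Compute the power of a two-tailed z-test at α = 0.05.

SE = σ/√n = 17/√142 = 1.427. Non-centrality λ = d/SE = 3/1.427 = 2.103. Power ≈ Φ(λ - z_{α/2}) = Φ(2.103 - 1.96) = Φ(0.143) = 0.557.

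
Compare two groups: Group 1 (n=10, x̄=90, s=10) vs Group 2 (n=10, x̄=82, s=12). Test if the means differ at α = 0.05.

Pooled sp = 11.05. t = 1.62, df = 18. Critical t = ±2.101. Fail to reject H₀.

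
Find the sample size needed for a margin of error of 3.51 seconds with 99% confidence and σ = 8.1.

n = (z*σ/E)² = (2.576×8.1/3.51)² = 35.3 → n = 36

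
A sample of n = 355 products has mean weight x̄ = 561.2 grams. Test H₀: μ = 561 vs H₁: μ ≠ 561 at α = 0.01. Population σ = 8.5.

z = (x̄ - μ₀)/(σ/√n) = (561.2 - 561)/(8.5/√355) = 0.443. Critical value: ±2.576. Since |0.443| ≤ 2.576, Fail to reject H₀.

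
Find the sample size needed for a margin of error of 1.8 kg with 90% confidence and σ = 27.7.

n = (z*σ/E)² = (1.645×27.7/1.8)² = 640.8 → n = 641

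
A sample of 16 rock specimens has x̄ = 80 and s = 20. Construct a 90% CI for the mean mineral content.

CI = x̄ ± t*(s/√n) = 80 ± 1.753(20/√16) = (71.23, 88.77)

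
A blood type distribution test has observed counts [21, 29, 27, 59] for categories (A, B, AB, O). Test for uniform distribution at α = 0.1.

Expected = 34 each. χ² = Σ(O-E)²/E = 25.529. df = 3, critical value = 6.251. Reject H₀.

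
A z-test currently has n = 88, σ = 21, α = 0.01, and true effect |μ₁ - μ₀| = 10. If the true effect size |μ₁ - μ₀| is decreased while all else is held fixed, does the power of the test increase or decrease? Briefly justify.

Power decreases: a smaller true effect decreases the non-centrality λ = |μ₁ - μ₀|/(σ/√n).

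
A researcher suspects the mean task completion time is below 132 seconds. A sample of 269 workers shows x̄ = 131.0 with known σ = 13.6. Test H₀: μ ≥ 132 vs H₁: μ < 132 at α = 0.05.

z = -1.206. Critical value: -1.645. Fail to reject H₀.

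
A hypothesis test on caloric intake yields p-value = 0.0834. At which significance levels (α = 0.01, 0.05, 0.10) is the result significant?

p = 0.0834. Significant at: α = 0.1.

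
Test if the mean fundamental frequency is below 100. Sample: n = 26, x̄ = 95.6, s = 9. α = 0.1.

t = (95.6 - 100)/(9/√26) = -2.493, df = 25. Critical t = -1.316. Reject H₀.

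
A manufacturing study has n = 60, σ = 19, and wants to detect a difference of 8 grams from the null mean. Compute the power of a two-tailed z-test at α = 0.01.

SE = σ/√n = 19/√60 = 2.453. Non-centrality λ = d/SE = 8/2.453 = 3.261. Power ≈ Φ(λ - z_{α/2}) = Φ(3.261 - 2.576) = Φ(0.685) = 0.753.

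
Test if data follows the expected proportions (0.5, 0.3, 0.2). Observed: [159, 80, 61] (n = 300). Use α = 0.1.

Expected: [150.0, 90.0, 60.0]. χ² = 1.668. df = 2, critical = 4.605. Fail to reject H₀.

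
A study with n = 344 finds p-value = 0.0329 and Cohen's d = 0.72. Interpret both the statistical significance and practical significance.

Statistically significant (p = 0.0329 < 0.05). Cohen's d = 0.72 indicates a medium effect size. Both statistical and practical significance should be considered.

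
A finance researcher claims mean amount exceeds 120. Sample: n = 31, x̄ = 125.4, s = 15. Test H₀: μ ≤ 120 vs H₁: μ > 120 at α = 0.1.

t = (125.4 - 120)/(15/√31) = 2.004, df = 30. Critical t = 1.31. Reject H₀.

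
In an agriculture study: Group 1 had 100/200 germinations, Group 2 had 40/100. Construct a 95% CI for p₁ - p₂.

p̂₁ = 0.5, p̂₂ = 0.4. Difference = 0.1. CI = (-0.018, 0.218)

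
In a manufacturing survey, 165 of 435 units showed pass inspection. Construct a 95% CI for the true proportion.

p̂ = 0.379. CI = p̂ ± z*√(p̂(1-p̂)/n) = (0.334, 0.425)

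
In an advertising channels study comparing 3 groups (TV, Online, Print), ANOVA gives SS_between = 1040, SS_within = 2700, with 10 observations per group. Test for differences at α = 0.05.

df_between = 2, df_within = 27. F = MS_between/MS_within = 520.0/100.0 = 5.2. F_crit ≈ 3.354. Reject H₀. At least one mean differs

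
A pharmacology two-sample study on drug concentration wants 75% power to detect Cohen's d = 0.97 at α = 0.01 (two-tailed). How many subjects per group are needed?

z_{α/2} = 2.576, z_β = Φ⁻¹(0.75) = 0.674. For large effect (d = 0.97): n per group = 2(z_{α/2} + z_β)²/d² = 2(2.576 + 0.674)²/0.97² = 22.5 → 23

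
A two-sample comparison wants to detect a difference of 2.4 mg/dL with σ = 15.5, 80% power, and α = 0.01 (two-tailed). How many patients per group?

n per group = 2(z_α/2 + z_β)²σ²/d² = 2×(2.576 + 0.84)²×15.5²/2.4² = 973.4 → n = 974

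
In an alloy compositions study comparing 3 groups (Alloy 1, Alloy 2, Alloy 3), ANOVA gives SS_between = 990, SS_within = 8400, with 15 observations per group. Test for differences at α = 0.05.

df_between = 2, df_within = 42. F = MS_between/MS_within = 495.0/200.0 = 2.475. F_crit ≈ 3.22. Fail to reject H₀.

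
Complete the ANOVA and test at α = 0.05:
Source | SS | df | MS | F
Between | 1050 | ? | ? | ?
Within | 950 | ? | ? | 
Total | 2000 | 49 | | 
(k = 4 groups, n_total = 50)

df_between = 3, df_within = 46. MS_between = 350.0, MS_within = 20.65. F = 16.947, F_crit ≈ 2.807. Reject H₀.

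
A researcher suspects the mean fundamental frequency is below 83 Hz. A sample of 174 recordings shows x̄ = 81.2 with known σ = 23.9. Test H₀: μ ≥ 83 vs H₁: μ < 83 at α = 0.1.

z = -0.993. Critical value: -1.28. Fail to reject H₀.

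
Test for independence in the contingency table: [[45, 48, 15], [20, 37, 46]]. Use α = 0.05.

χ² = 26.69. df = 2, critical = 5.991. Reject H₀. Variables are dependent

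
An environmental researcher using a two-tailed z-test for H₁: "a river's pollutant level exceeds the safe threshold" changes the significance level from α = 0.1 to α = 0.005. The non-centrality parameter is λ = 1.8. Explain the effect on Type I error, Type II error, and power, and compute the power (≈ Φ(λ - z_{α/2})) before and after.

Decreasing α from 0.1 to 0.005:
• Type I error rate decreases (α is the Type I rate by definition).
• Critical value moves from z_{α/2} = 1.645 to 2.807, so power = Φ(λ - z_{α/2}) goes from Φ(1.8 - 1.645) = 0.562 to Φ(1.8 - 2.807) = 0.157.
• Type II error rate β = 1 - power therefore increases (0.438 → 0.843).
Appropriate when false positives are costly — here, shutting down a compliant factory unnecessarily.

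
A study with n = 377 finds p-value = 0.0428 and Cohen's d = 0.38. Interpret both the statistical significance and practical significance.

Statistically significant (p = 0.0428 < 0.05). Cohen's d = 0.38 indicates a small effect size. Both statistical and practical significance should be considered.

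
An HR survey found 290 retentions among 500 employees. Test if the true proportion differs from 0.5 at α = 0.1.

p̂ = 0.58, p₀ = 0.5. z = (p̂ - p₀)/√(p₀(1-p₀)/n) = 3.578. Critical: ±1.645. Reject H₀.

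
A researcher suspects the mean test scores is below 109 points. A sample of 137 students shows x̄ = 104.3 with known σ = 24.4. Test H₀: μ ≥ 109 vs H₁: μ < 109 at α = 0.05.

z = -2.255. Critical value: -1.645. Reject H₀.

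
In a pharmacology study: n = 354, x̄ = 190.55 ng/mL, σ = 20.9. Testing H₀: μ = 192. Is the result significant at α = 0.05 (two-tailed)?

z = (190.55 - 192)/(20.9/√354) = -1.305. Since |z| ≤ 1.96, not significant at α = 0.05.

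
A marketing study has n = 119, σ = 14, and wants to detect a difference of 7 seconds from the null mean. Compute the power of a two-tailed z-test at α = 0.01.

SE = σ/√n = 14/√119 = 1.283. Non-centrality λ = d/SE = 7/1.283 = 5.454. Power ≈ Φ(λ - z_{α/2}) = Φ(5.454 - 2.576) = Φ(2.878) = 0.998.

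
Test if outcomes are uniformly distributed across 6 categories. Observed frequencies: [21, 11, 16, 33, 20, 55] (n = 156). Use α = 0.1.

Expected = 26 each. χ² = Σ(O-E)²/E = 49.077. df = 5, critical value = 9.236. Reject H₀.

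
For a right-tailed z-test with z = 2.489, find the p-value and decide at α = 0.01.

p = P(Z > 2.489) = 1 - Φ(2.489) ≈ 0.0064. Since p < 0.01, reject H₀ (significant) at α = 0.01.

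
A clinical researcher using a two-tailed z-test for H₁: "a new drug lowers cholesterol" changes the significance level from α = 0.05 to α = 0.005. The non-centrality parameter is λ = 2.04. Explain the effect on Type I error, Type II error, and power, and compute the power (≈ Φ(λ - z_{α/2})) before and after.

Decreasing α from 0.05 to 0.005:
• Type I error rate decreases (α is the Type I rate by definition).
• Critical value moves from z_{α/2} = 1.96 to 2.807, so power = Φ(λ - z_{α/2}) goes from Φ(2.04 - 1.96) = 0.532 to Φ(2.04 - 2.807) = 0.222.
• Type II error rate β = 1 - power therefore increases (0.468 → 0.778).
Appropriate when false positives are costly — here, approving an ineffective drug — patients take a useless medication and may skip effective alternatives.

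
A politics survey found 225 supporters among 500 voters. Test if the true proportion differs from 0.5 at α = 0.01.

p̂ = 0.45, p₀ = 0.5. z = (p̂ - p₀)/√(p₀(1-p₀)/n) = -2.236. Critical: ±2.576. Fail to reject H₀.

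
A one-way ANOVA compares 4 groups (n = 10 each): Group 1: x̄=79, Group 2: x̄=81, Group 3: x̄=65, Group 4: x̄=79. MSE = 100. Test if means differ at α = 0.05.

Grand mean = 76.0. SS_between = 1640.0, MS_between = 546.67. F = 5.467, F_crit ≈ 2.866. Reject H₀.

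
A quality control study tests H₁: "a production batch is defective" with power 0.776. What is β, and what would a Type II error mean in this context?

β = 1 - power = 1 - 0.776 = 0.224. A Type II error is failing to reject H₀ when H₀ is false (false negative) — here, failing to conclude that a production batch is defective when in fact it is true. Consequence: shipping a defective batch — faulty products reach customers.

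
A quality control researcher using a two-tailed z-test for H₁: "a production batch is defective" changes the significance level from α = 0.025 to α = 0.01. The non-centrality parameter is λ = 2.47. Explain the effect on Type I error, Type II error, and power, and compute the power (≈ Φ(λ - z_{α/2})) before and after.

Decreasing α from 0.025 to 0.01:
• Type I error rate decreases (α is the Type I rate by definition).
• Critical value moves from z_{α/2} = 2.241 to 2.576, so power = Φ(λ - z_{α/2}) goes from Φ(2.47 - 2.241) = 0.591 to Φ(2.47 - 2.576) = 0.458.
• Type II error rate β = 1 - power therefore increases (0.409 → 0.542).
Appropriate when false positives are costly — here, scrapping a good batch — wasted material and cost for no reason.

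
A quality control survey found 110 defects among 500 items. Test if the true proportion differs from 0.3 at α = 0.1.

p̂ = 0.22, p₀ = 0.3. z = (p̂ - p₀)/√(p₀(1-p₀)/n) = -3.904. Critical: ±1.645. Reject H₀.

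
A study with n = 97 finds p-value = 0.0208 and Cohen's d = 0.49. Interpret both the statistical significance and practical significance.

Statistically significant (p = 0.0208 < 0.05). Cohen's d = 0.49 indicates a small effect size. Both statistical and practical significance should be considered.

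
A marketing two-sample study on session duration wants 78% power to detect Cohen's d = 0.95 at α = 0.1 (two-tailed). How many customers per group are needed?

z_{α/2} = 1.645, z_β = Φ⁻¹(0.78) = 0.772. For large effect (d = 0.95): n per group = 2(z_{α/2} + z_β)²/d² = 2(1.645 + 0.772)²/0.95² = 12.9 → 13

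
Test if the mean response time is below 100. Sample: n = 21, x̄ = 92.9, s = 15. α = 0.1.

t = (92.9 - 100)/(15/√21) = -2.169, df = 20. Critical t = -1.325. Reject H₀.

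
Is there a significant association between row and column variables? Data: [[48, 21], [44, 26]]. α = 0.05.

χ² = 0.699. df = 1, critical = 3.841. Fail to reject H₀. No evidence of dependence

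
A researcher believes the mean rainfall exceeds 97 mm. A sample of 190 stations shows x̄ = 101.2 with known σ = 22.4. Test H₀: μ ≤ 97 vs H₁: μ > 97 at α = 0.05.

z = 2.585. Critical value: 1.645. Reject H₀.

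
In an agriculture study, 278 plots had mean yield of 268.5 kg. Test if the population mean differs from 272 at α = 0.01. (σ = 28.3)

z = (x̄ - μ₀)/(σ/√n) = (268.5 - 272)/(28.3/√278) = -2.062. Critical value: ±2.576. Since |-2.062| ≤ 2.576, Fail to reject H₀.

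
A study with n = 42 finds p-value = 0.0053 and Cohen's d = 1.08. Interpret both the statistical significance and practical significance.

Statistically significant (p = 0.0053 < 0.05). Cohen's d = 1.08 indicates a large effect size. Both statistical and practical significance should be considered.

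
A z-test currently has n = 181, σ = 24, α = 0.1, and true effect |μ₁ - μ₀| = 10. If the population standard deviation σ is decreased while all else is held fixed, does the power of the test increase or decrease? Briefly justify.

Power increases: a smaller σ shrinks the standard error σ/√n, moving the sampling distribution under H₁ further from the critical value.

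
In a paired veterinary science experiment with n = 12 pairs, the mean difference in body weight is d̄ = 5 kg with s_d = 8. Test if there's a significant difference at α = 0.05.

t = d̄/(s_d/√n) = 5/(8/√12) = 2.165. df = 11, critical t = ±2.201. Fail to reject H₀.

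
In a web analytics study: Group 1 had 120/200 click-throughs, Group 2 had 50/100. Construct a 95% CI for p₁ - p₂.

p̂₁ = 0.6, p̂₂ = 0.5. Difference = 0.1. CI = (-0.019, 0.219)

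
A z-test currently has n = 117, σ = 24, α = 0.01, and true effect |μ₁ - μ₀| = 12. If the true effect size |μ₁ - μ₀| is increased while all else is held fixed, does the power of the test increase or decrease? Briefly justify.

Power increases: a larger true effect increases the non-centrality λ = |μ₁ - μ₀|/(σ/√n).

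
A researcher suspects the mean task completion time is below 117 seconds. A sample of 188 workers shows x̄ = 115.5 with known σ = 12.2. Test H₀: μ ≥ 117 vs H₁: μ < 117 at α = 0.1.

z = -1.686. Critical value: -1.28. Reject H₀.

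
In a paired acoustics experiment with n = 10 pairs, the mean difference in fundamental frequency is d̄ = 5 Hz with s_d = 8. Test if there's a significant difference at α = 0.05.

t = d̄/(s_d/√n) = 5/(8/√10) = 1.976. df = 9, critical t = ±2.262. Fail to reject H₀.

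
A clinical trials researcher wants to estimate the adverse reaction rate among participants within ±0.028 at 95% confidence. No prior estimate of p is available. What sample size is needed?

Conservative approach: use p = 0.5 (maximizes p(1-p) = 0.25). n = z²(0.25)/E² = 1.96²×0.25/0.028² = 1225.0 → n = 1225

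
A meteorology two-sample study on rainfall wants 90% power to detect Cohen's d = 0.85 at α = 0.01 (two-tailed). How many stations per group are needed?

z_{α/2} = 2.576, z_β = Φ⁻¹(0.9) = 1.282. For large effect (d = 0.85): n per group = 2(z_{α/2} + z_β)²/d² = 2(2.576 + 1.282)²/0.85² = 41.2 → 42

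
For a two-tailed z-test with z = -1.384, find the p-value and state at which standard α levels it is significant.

p = 2·P(Z > |-1.384|) = 2·(1 - Φ(1.384)) ≈ 0.1664. Not significant at any standard level.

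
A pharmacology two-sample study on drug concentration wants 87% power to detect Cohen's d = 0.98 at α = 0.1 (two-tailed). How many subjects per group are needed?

z_{α/2} = 1.645, z_β = Φ⁻¹(0.87) = 1.126. For large effect (d = 0.98): n per group = 2(z_{α/2} + z_β)²/d² = 2(1.645 + 1.126)²/0.98² = 16.0 → 16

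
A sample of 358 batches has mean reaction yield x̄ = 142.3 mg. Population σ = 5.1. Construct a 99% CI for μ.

CI = x̄ ± z*(σ/√n) = 142.3 ± 2.576(5.1/√358) = 142.3 ± 0.69 = (141.61, 142.99)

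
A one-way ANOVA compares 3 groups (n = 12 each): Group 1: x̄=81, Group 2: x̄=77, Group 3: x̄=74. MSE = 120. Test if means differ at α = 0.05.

Grand mean = 77.33. SS_between = 296.0, MS_between = 148.0. F = 1.233, F_crit ≈ 3.285. Fail to reject H₀.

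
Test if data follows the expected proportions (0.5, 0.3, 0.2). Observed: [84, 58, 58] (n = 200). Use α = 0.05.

Expected: [100.0, 60.0, 40.0]. χ² = 10.727. df = 2, critical = 5.991. Reject H₀.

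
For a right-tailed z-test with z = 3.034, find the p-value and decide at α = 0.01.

p = P(Z > 3.034) = 1 - Φ(3.034) ≈ 0.0012. Since p < 0.01, reject H₀ (significant) at α = 0.01.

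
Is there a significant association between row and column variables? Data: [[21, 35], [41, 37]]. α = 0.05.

χ² = 2.975. df = 1, critical = 3.841. Fail to reject H₀. No evidence of dependence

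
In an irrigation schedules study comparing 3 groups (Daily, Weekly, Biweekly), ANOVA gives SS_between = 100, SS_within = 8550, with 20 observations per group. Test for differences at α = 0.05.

df_between = 2, df_within = 57. F = MS_between/MS_within = 50.0/150.0 = 0.333. F_crit ≈ 3.159. Fail to reject H₀.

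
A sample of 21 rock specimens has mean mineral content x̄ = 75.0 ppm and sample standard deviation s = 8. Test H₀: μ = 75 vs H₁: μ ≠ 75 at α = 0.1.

t = (x̄ - μ₀)/(s/√n) = (75.0 - 75)/(8/√21) = 0.0. df = 20, critical t = ±1.725. Fail to reject H₀.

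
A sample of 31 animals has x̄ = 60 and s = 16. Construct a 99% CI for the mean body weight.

CI = x̄ ± t*(s/√n) = 60 ± 2.75(16/√31) = (52.1, 67.9)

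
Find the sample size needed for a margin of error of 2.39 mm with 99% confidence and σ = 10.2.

n = (z*σ/E)² = (2.576×10.2/2.39)² = 120.9 → n = 121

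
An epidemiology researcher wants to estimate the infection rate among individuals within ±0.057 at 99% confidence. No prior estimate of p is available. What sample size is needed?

Conservative approach: use p = 0.5 (maximizes p(1-p) = 0.25). n = z²(0.25)/E² = 2.576²×0.25/0.057² = 510.6 → n = 511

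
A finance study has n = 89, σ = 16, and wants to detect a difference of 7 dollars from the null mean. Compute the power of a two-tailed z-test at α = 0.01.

SE = σ/√n = 16/√89 = 1.696. Non-centrality λ = d/SE = 7/1.696 = 4.127. Power ≈ Φ(λ - z_{α/2}) = Φ(4.127 - 2.576) = Φ(1.551) = 0.94.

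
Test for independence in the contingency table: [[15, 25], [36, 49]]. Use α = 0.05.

χ² = 0.265. df = 1, critical = 3.841. Fail to reject H₀. No evidence of dependence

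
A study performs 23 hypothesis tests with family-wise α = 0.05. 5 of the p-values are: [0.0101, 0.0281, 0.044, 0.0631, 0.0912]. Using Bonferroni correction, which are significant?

Bonferroni α = 0.05/23 = 0.00217. None of the given p-values are significant.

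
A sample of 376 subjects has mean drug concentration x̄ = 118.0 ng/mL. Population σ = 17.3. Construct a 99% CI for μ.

CI = x̄ ± z*(σ/√n) = 118.0 ± 2.576(17.3/√376) = 118.0 ± 2.3 = (115.7, 120.3)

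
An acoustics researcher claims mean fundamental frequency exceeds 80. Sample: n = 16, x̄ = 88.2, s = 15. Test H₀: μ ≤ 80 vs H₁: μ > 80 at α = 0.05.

t = (88.2 - 80)/(15/√16) = 2.187, df = 15. Critical t = 1.753. Reject H₀.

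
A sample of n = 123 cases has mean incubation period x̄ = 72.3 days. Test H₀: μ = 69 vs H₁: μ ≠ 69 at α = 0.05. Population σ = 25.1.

z = (x̄ - μ₀)/(σ/√n) = (72.3 - 69)/(25.1/√123) = 1.458. Critical value: ±1.96. Since |1.458| ≤ 1.96, Fail to reject H₀.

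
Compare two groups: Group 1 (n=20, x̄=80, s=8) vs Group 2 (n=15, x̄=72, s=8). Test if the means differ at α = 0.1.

Pooled sp = 8.0. t = 2.928, df = 33. Critical t = ±1.692. Reject H₀.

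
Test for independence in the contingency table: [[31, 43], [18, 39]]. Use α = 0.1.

χ² = 1.463. df = 1, critical = 2.706. Fail to reject H₀. No evidence of dependence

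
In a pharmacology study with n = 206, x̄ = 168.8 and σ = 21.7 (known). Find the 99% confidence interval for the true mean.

CI = x̄ ± z*(σ/√n) = 168.8 ± 2.576(21.7/√206) = 168.8 ± 3.89 = (164.91, 172.69)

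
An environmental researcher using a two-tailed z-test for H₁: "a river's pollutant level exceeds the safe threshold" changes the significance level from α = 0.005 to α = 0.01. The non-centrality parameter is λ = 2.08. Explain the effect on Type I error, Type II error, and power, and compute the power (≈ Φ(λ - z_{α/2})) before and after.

Increasing α from 0.005 to 0.01:
• Type I error rate increases (α is the Type I rate by definition).
• Critical value moves from z_{α/2} = 2.807 to 2.576, so power = Φ(λ - z_{α/2}) goes from Φ(2.08 - 2.807) = 0.234 to Φ(2.08 - 2.576) = 0.31.
• Type II error rate β = 1 - power therefore decreases (0.766 → 0.69).
Appropriate when false negatives are costly — here, allowing unsafe pollution to continue.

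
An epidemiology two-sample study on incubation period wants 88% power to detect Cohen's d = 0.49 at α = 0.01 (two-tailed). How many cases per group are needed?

z_{α/2} = 2.576, z_β = Φ⁻¹(0.88) = 1.175. For small effect (d = 0.49): n per group = 2(z_{α/2} + z_β)²/d² = 2(2.576 + 1.175)²/0.49² = 117.2 → 118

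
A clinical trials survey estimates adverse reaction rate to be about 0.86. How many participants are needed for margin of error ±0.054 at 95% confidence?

n = z²p(1-p)/E² = 1.96²×0.86×0.14/0.054² = 158.6 → n = 159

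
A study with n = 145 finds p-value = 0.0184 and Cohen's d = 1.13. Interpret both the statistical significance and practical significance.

Statistically significant (p = 0.0184 < 0.05). Cohen's d = 1.13 indicates a large effect size. Both statistical and practical significance should be considered.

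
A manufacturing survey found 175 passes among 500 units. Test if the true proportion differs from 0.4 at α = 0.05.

p̂ = 0.35, p₀ = 0.4. z = (p̂ - p₀)/√(p₀(1-p₀)/n) = -2.282. Critical: ±1.96. Reject H₀.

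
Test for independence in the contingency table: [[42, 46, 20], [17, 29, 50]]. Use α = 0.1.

χ² = 26.69. df = 2, critical = 4.605. Reject H₀. Variables are dependent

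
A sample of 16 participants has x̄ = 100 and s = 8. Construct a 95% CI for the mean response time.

CI = x̄ ± t*(s/√n) = 100 ± 2.131(8/√16) = (95.74, 104.26)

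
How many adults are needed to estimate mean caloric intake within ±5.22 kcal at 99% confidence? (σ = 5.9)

n = (z*σ/E)² = (2.576×5.9/5.22)² = 8.5 → n = 9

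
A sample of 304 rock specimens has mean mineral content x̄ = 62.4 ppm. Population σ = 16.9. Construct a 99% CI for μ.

CI = x̄ ± z*(σ/√n) = 62.4 ± 2.576(16.9/√304) = 62.4 ± 2.5 = (59.9, 64.9)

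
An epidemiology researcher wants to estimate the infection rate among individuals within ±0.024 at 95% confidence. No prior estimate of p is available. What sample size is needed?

Conservative approach: use p = 0.5 (maximizes p(1-p) = 0.25). n = z²(0.25)/E² = 1.96²×0.25/0.024² = 1667.4 → n = 1668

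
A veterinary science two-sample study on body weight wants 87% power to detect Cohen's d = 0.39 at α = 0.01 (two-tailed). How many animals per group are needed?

z_{α/2} = 2.576, z_β = Φ⁻¹(0.87) = 1.126. For small effect (d = 0.39): n per group = 2(z_{α/2} + z_β)²/d² = 2(2.576 + 1.126)²/0.39² = 180.2 → 181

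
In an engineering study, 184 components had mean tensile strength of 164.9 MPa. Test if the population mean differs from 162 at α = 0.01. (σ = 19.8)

z = (x̄ - μ₀)/(σ/√n) = (164.9 - 162)/(19.8/√184) = 1.987. Critical value: ±2.576. Since |1.987| ≤ 2.576, Fail to reject H₀.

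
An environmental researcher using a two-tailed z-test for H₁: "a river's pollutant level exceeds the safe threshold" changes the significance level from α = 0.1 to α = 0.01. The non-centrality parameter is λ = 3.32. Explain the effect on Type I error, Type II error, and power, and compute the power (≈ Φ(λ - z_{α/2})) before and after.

Decreasing α from 0.1 to 0.01:
• Type I error rate decreases (α is the Type I rate by definition).
• Critical value moves from z_{α/2} = 1.645 to 2.576, so power = Φ(λ - z_{α/2}) goes from Φ(3.32 - 1.645) = 0.953 to Φ(3.32 - 2.576) = 0.772.
• Type II error rate β = 1 - power therefore increases (0.047 → 0.228).
Appropriate when false positives are costly — here, shutting down a compliant factory unnecessarily.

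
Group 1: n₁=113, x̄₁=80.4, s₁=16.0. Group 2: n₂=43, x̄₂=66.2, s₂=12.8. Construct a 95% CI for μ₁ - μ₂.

Difference = 14.2. SE = √(16.0²/113 + 12.8²/43) = 2.465. CI = (9.37, 19.03)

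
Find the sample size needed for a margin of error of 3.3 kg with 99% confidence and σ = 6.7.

n = (z*σ/E)² = (2.576×6.7/3.3)² = 27.4 → n = 28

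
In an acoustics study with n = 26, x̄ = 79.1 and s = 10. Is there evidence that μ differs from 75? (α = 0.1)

t = (x̄ - μ₀)/(s/√n) = (79.1 - 75)/(10/√26) = 2.091. df = 25, critical t = ±1.708. Reject H₀.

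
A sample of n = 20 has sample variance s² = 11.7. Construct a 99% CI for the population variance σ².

df = 19. χ²_{0.005} = 38.582, χ²_{0.995} = 6.844. CI for σ² = ((n-1)s²/χ²_{α/2}, (n-1)s²/χ²_{1-α/2}) = (19·11.7/38.582, 19·11.7/6.844) = (5.76, 32.48)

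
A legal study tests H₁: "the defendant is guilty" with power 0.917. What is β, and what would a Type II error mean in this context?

β = 1 - power = 1 - 0.917 = 0.083. A Type II error is failing to reject H₀ when H₀ is false (false negative) — here, failing to conclude that the defendant is guilty when in fact it is true. Consequence: acquitting a guilty person.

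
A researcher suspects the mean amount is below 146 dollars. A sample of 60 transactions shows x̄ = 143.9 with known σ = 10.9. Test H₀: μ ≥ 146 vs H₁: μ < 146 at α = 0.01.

z = -1.492. Critical value: -2.33. Fail to reject H₀.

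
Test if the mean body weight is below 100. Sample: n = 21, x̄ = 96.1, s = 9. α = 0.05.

t = (96.1 - 100)/(9/√21) = -1.986, df = 20. Critical t = -1.725. Reject H₀.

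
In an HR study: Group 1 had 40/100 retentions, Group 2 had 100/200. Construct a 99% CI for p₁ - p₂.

p̂₁ = 0.4, p̂₂ = 0.5. Difference = -0.1. CI = (-0.256, 0.056)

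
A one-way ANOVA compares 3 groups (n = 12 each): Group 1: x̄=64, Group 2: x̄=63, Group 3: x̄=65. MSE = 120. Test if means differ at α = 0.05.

Grand mean = 64.0. SS_between = 24.0, MS_between = 12.0. F = 0.1, F_crit ≈ 3.285. Fail to reject H₀.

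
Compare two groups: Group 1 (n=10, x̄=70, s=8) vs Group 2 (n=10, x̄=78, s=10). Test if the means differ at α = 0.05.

Pooled sp = 9.06. t = -1.975, df = 18. Critical t = ±2.101. Fail to reject H₀.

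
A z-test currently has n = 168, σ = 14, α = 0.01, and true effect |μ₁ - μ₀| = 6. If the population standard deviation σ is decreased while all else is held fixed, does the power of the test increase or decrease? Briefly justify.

Power increases: a smaller σ shrinks the standard error σ/√n, moving the sampling distribution under H₁ further from the critical value.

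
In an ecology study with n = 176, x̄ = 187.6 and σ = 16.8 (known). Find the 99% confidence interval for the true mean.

CI = x̄ ± z*(σ/√n) = 187.6 ± 2.576(16.8/√176) = 187.6 ± 3.26 = (184.34, 190.86)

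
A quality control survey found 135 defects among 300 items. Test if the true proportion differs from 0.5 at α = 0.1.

p̂ = 0.45, p₀ = 0.5. z = (p̂ - p₀)/√(p₀(1-p₀)/n) = -1.732. Critical: ±1.645. Reject H₀.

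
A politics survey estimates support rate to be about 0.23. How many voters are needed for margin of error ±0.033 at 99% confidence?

n = z²p(1-p)/E² = 2.576²×0.23×0.77/0.033² = 1079.2 → n = 1080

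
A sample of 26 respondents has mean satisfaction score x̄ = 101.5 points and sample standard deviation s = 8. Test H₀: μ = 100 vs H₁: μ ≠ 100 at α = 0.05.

t = (x̄ - μ₀)/(s/√n) = (101.5 - 100)/(8/√26) = 0.956. df = 25, critical t = ±2.06. Fail to reject H₀.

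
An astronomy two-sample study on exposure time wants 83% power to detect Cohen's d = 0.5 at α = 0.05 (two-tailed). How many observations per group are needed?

z_{α/2} = 1.96, z_β = Φ⁻¹(0.83) = 0.954. For medium effect (d = 0.5): n per group = 2(z_{α/2} + z_β)²/d² = 2(1.96 + 0.954)²/0.5² = 67.9 → 68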